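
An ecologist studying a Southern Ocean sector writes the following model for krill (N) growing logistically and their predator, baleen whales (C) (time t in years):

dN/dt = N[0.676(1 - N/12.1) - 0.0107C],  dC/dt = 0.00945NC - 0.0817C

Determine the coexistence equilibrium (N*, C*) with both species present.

From dC/dt = 0 with C > 0: 0.00945N* = 0.0817, so N* = 8.65.
Substitute into dN/dt = 0: 0.676(1 - 8.65/12.1) = 0.0107C*.
The bracket is 0.285, giving C* = 0.193/0.0107 = 18.

N* ≈ 8.65, C* ≈ 18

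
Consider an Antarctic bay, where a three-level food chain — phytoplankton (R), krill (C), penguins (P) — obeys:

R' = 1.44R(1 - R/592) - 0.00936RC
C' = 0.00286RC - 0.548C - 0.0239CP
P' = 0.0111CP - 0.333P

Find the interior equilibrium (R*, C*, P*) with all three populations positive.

From dP/dt = 0: 0.0111C* = 0.333, so C* = 30.
From dR/dt = 0: 1.44(1 - R*/592) = 0.00936·30, giving R* = 592·(1 - 0.195) = 477.
From dC/dt = 0: 0.00286·477 - 0.548 = 0.0239P*, so P* = 0.815/0.0239 = 34.1.

R* ≈ 477, C* ≈ 30, P* ≈ 34.1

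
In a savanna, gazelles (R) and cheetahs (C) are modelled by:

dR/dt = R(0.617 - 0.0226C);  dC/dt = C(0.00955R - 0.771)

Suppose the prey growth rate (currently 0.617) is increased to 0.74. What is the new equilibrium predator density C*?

At the interior fixed point, setting dR/dt = 0 with R > 0 fixes C* = (prey growth rate)/(RC coefficient) — independent of the other coefficients.
With the change, C* = 0.74/0.0226 = 32.7; it rises from 27.3.

C* ≈ 32.7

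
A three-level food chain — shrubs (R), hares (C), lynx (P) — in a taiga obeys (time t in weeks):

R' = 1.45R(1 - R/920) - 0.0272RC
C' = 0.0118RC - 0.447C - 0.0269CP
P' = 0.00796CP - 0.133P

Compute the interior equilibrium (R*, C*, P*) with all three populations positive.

From dP/dt = 0: 0.00796C* = 0.133, so C* = 16.7.
From dR/dt = 0: 1.45(1 - R*/920) = 0.0272·16.7, giving R* = 920·(1 - 0.313) = 632.
From dC/dt = 0: 0.0118·632 - 0.447 = 0.0269P*, so P* = 7.01/0.0269 = 260.

R* ≈ 632, C* ≈ 16.7, P* ≈ 260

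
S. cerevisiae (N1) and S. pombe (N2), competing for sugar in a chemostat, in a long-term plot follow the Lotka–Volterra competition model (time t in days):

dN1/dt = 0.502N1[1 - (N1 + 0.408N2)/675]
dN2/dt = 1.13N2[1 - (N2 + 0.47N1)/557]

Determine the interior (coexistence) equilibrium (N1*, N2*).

Setting both brackets to zero gives the nullclines N1 + 0.408N2 = 675 and 0.47N1 + N2 = 557.
Substituting N2 = 557 - 0.47N1 into the first: N1(1 - 0.408·0.47) = 675 - 0.408·557.
So N1* = 448/0.808 = 554, and then N2* = 557 - 0.47·554 = 297.

N1* ≈ 554, N2* ≈ 297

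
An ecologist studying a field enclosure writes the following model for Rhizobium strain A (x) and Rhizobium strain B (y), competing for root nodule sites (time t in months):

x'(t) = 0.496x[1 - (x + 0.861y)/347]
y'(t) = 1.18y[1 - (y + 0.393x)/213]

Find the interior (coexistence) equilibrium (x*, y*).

x* ≈ 247, y* ≈ 116

Setting both brackets to zero gives the nullclines x + 0.861y = 347 and 0.393x + y = 213.
Substituting y = 213 - 0.393x into the first: x(1 - 0.861·0.393) = 347 - 0.861·213.
So x* = 164/0.662 = 247, and then y* = 213 - 0.393·247 = 116.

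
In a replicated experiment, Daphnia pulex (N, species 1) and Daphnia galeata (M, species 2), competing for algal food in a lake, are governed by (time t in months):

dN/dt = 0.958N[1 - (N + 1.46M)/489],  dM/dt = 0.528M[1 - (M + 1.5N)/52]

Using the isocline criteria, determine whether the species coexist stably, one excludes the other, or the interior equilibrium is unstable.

Compare the nullcline intercepts: K1/α12 = 489/1.46 = 335 > K2 = 52; K2/α21 = 52/1.5 = 34.7 < K1 = 489.
Since the inequalities point opposite ways, species 1 can invade but species 2 cannot.

species 1 excludes species 2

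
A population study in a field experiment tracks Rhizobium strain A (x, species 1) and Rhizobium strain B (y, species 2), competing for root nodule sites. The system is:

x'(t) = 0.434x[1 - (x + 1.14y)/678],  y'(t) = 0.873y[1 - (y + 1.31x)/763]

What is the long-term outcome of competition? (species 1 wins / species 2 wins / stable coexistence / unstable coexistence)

unstable coexistence (outcome depends on initial conditions)

Compare the nullcline intercepts: K1/α12 = 678/1.14 = 595 < K2 = 763; K2/α21 = 763/1.31 = 582 < K1 = 678.
Since both are reversed, neither can invade when rare; the interior point is a saddle.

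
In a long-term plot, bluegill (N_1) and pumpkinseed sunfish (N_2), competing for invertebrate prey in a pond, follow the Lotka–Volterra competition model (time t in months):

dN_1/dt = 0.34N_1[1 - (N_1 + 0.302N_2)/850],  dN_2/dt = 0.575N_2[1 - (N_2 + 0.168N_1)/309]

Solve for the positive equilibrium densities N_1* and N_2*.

Setting both brackets to zero gives the nullclines N_1 + 0.302N_2 = 850 and 0.168N_1 + N_2 = 309.
Substituting N_2 = 309 - 0.168N_1 into the first: N_1(1 - 0.302·0.168) = 850 - 0.302·309.
So N_1* = 757/0.949 = 797, and then N_2* = 309 - 0.168·797 = 175.

N_1* ≈ 797, N_2* ≈ 175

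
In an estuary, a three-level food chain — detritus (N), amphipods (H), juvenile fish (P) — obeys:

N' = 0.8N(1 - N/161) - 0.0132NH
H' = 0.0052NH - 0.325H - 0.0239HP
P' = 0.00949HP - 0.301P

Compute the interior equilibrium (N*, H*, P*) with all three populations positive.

N* ≈ 76.7, H* ≈ 31.7, P* ≈ 3.1

From dP/dt = 0: 0.00949H* = 0.301, so H* = 31.7.
From dN/dt = 0: 0.8(1 - N*/161) = 0.0132·31.7, giving N* = 161·(1 - 0.523) = 76.7.
From dH/dt = 0: 0.0052·76.7 - 0.325 = 0.0239P*, so P* = 0.0741/0.0239 = 3.1.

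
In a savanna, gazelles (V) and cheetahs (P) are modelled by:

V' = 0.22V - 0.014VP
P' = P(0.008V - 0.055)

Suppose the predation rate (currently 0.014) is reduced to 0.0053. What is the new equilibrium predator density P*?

P* ≈ 41.5

At the interior fixed point, setting dV/dt = 0 with V > 0 fixes P* = (prey growth rate)/(VP coefficient) — independent of the other coefficients.
With the change, P* = 0.22/0.0053 = 41.5; it rises from 15.7.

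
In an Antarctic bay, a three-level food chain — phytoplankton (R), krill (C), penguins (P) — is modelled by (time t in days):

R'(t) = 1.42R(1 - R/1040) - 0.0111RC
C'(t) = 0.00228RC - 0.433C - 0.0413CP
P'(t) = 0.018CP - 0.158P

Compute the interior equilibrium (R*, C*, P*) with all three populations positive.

From dP/dt = 0: 0.018C* = 0.158, so C* = 8.78.
From dR/dt = 0: 1.42(1 - R*/1040) = 0.0111·8.78, giving R* = 1040·(1 - 0.0686) = 969.
From dC/dt = 0: 0.00228·969 - 0.433 = 0.0413P*, so P* = 1.78/0.0413 = 43.

R* ≈ 969, C* ≈ 8.78, P* ≈ 43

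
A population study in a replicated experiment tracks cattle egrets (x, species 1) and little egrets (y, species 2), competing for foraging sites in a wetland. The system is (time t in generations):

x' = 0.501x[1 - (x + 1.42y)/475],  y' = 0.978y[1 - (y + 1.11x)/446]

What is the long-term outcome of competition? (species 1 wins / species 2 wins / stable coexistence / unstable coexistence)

unstable coexistence (outcome depends on initial conditions)

Compare the nullcline intercepts: K1/α12 = 475/1.42 = 335 < K2 = 446; K2/α21 = 446/1.11 = 402 < K1 = 475.
Since both are reversed, neither can invade when rare; the interior point is a saddle.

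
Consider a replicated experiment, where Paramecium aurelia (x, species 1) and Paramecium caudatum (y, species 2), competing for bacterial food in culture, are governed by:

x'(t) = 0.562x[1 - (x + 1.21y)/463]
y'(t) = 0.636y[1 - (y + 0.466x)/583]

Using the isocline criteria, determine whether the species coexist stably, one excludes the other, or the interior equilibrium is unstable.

Compare the nullcline intercepts: K1/α12 = 463/1.21 = 383 < K2 = 583; K2/α21 = 583/0.466 = 1250 > K1 = 463.
Since the inequalities point opposite ways, species 2 can invade but species 1 cannot.

species 2 excludes species 1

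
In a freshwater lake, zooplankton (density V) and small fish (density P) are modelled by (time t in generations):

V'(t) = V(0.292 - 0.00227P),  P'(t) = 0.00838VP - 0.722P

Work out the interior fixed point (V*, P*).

Set dP/dt = 0 with P > 0: 0.00838V - 0.722 = 0, so V* = 0.722/0.00838 = 86.2.
Set dV/dt = 0 with V > 0: 0.292 - 0.00227P = 0, so P* = 0.292/0.00227 = 129.

V* ≈ 86.2, P* ≈ 129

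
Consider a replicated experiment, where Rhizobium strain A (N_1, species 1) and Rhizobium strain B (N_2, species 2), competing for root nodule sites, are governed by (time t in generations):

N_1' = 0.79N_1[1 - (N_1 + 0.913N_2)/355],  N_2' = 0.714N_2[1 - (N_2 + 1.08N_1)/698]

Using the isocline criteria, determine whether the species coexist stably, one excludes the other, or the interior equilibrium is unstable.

Compare the nullcline intercepts: K1/α12 = 355/0.913 = 389 < K2 = 698; K2/α21 = 698/1.08 = 646 > K1 = 355.
Since the inequalities point opposite ways, species 2 can invade but species 1 cannot.

species 2 excludes species 1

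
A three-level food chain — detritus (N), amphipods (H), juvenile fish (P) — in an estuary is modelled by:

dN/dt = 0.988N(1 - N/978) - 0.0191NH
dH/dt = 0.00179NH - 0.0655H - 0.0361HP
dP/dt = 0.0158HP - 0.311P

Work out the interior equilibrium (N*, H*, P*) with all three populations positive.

N* ≈ 606, H* ≈ 19.7, P* ≈ 28.2

From dP/dt = 0: 0.0158H* = 0.311, so H* = 19.7.
From dN/dt = 0: 0.988(1 - N*/978) = 0.0191·19.7, giving N* = 978·(1 - 0.381) = 606.
From dH/dt = 0: 0.00179·606 - 0.0655 = 0.0361P*, so P* = 1.02/0.0361 = 28.2.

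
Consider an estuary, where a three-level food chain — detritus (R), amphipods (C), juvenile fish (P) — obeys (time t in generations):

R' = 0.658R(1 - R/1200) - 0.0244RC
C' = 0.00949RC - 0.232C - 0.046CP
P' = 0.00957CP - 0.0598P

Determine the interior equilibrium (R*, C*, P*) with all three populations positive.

From dP/dt = 0: 0.00957C* = 0.0598, so C* = 6.25.
From dR/dt = 0: 0.658(1 - R*/1200) = 0.0244·6.25, giving R* = 1200·(1 - 0.232) = 922.
From dC/dt = 0: 0.00949·922 - 0.232 = 0.046P*, so P* = 8.52/0.046 = 185.

R* ≈ 922, C* ≈ 6.25, P* ≈ 185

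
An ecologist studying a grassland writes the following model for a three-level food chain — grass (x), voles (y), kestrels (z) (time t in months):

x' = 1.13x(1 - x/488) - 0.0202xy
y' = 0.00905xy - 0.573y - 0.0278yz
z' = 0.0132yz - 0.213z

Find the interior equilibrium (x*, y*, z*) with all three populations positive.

x* ≈ 347, y* ≈ 16.1, z* ≈ 92.4

From dz/dt = 0: 0.0132y* = 0.213, so y* = 16.1.
From dx/dt = 0: 1.13(1 - x*/488) = 0.0202·16.1, giving x* = 488·(1 - 0.288) = 347.
From dy/dt = 0: 0.00905·347 - 0.573 = 0.0278z*, so z* = 2.57/0.0278 = 92.4.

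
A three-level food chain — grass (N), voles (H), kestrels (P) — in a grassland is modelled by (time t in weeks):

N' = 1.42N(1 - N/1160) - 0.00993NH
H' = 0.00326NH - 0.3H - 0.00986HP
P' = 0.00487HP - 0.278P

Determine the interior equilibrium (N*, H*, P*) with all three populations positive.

N* ≈ 697, H* ≈ 57.1, P* ≈ 200

From dP/dt = 0: 0.00487H* = 0.278, so H* = 57.1.
From dN/dt = 0: 1.42(1 - N*/1160) = 0.00993·57.1, giving N* = 1160·(1 - 0.399) = 697.
From dH/dt = 0: 0.00326·697 - 0.3 = 0.00986P*, so P* = 1.97/0.00986 = 200.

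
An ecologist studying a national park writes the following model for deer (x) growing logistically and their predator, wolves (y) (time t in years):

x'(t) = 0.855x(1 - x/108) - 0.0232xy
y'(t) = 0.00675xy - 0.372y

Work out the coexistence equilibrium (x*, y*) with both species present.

x* ≈ 55.1, y* ≈ 18

From dy/dt = 0 with y > 0: 0.00675x* = 0.372, so x* = 55.1.
Substitute into dx/dt = 0: 0.855(1 - 55.1/108) = 0.0232y*.
The bracket is 0.49, giving y* = 0.419/0.0232 = 18.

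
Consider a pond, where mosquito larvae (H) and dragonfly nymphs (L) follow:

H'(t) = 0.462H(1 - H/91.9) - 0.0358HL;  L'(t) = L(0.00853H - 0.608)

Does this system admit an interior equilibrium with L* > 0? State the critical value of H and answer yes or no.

The predator equation gives dL/dt > 0 only when H > 0.608/0.00853 = 71.3.
Without the predator, H → K = 91.9. Since 91.9 > 71.3, the predator can invade and persist.

Threshold H = 71.3; K > 71.3, so yes, the predator persists.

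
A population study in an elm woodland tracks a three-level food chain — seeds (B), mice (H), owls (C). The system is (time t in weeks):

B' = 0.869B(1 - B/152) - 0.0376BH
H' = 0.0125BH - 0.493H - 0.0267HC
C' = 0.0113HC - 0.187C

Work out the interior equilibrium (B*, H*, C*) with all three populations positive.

B* ≈ 43.2, H* ≈ 16.5, C* ≈ 1.74

From dC/dt = 0: 0.0113H* = 0.187, so H* = 16.5.
From dB/dt = 0: 0.869(1 - B*/152) = 0.0376·16.5, giving B* = 152·(1 - 0.716) = 43.2.
From dH/dt = 0: 0.0125·43.2 - 0.493 = 0.0267C*, so C* = 0.0465/0.0267 = 1.74.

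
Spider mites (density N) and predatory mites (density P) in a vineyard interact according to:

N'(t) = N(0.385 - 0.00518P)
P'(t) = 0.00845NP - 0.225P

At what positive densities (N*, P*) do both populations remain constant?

N* ≈ 26.6, P* ≈ 74.3

Set dP/dt = 0 with P > 0: 0.00845N - 0.225 = 0, so N* = 0.225/0.00845 = 26.6.
Set dN/dt = 0 with N > 0: 0.385 - 0.00518P = 0, so P* = 0.385/0.00518 = 74.3.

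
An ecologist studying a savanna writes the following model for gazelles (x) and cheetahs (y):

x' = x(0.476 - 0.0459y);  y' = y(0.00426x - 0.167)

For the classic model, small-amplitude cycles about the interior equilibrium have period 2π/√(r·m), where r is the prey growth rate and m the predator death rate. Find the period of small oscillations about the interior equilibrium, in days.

T ≈ 22.3 days

Here r = 0.476 and m = 0.167, so r·m = 0.0795.
ω = √0.0795 = 0.282 per day, hence T = 2π/ω ≈ 22.3 days.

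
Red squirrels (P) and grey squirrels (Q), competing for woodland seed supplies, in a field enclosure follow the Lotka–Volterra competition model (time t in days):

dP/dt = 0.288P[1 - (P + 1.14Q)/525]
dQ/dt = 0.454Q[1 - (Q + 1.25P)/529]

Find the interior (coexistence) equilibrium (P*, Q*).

Setting both brackets to zero gives the nullclines P + 1.14Q = 525 and 1.25P + Q = 529.
Substituting Q = 529 - 1.25P into the first: P(1 - 1.14·1.25) = 525 - 1.14·529.
So P* = -78.1/-0.425 = 184, and then Q* = 529 - 1.25·184 = 299.

P* ≈ 184, Q* ≈ 299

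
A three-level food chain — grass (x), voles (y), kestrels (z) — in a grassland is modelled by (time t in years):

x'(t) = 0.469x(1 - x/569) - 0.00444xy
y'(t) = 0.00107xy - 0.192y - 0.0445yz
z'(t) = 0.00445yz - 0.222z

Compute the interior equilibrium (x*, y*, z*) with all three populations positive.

From dz/dt = 0: 0.00445y* = 0.222, so y* = 49.9.
From dx/dt = 0: 0.469(1 - x*/569) = 0.00444·49.9, giving x* = 569·(1 - 0.472) = 300.
From dy/dt = 0: 0.00107·300 - 0.192 = 0.0445z*, so z* = 0.129/0.0445 = 2.91.

x* ≈ 300, y* ≈ 49.9, z* ≈ 2.91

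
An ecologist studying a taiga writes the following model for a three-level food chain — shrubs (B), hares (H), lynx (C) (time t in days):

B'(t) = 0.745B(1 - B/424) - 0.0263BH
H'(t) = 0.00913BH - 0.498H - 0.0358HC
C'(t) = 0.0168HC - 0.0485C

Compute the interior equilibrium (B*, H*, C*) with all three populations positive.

From dC/dt = 0: 0.0168H* = 0.0485, so H* = 2.89.
From dB/dt = 0: 0.745(1 - B*/424) = 0.0263·2.89, giving B* = 424·(1 - 0.102) = 381.
From dH/dt = 0: 0.00913·381 - 0.498 = 0.0358C*, so C* = 2.98/0.0358 = 83.2.

B* ≈ 381, H* ≈ 2.89, C* ≈ 83.2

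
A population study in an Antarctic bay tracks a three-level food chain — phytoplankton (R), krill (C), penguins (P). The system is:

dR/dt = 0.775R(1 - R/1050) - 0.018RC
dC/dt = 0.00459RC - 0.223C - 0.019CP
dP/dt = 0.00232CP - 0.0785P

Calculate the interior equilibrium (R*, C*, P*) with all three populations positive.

R* ≈ 225, C* ≈ 33.8, P* ≈ 42.6

From dP/dt = 0: 0.00232C* = 0.0785, so C* = 33.8.
From dR/dt = 0: 0.775(1 - R*/1050) = 0.018·33.8, giving R* = 1050·(1 - 0.786) = 225.
From dC/dt = 0: 0.00459·225 - 0.223 = 0.019P*, so P* = 0.809/0.019 = 42.6.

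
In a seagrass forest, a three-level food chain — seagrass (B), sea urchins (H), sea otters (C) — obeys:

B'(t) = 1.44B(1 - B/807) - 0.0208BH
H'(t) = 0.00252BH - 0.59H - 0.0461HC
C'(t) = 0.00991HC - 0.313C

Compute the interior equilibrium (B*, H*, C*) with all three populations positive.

From dC/dt = 0: 0.00991H* = 0.313, so H* = 31.6.
From dB/dt = 0: 1.44(1 - B*/807) = 0.0208·31.6, giving B* = 807·(1 - 0.456) = 439.
From dH/dt = 0: 0.00252·439 - 0.59 = 0.0461C*, so C* = 0.516/0.0461 = 11.2.

B* ≈ 439, H* ≈ 31.6, C* ≈ 11.2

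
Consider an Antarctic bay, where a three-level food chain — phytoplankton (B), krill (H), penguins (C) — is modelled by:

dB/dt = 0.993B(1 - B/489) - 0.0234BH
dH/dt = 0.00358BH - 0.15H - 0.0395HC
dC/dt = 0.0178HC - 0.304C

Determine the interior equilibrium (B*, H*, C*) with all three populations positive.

B* ≈ 292, H* ≈ 17.1, C* ≈ 22.7

From dC/dt = 0: 0.0178H* = 0.304, so H* = 17.1.
From dB/dt = 0: 0.993(1 - B*/489) = 0.0234·17.1, giving B* = 489·(1 - 0.402) = 292.
From dH/dt = 0: 0.00358·292 - 0.15 = 0.0395C*, so C* = 0.896/0.0395 = 22.7.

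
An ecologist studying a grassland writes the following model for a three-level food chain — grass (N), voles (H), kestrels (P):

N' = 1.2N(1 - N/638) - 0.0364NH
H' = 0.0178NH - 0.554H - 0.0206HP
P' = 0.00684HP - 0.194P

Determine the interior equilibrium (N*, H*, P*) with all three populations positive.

N* ≈ 89.1, H* ≈ 28.4, P* ≈ 50.1

From dP/dt = 0: 0.00684H* = 0.194, so H* = 28.4.
From dN/dt = 0: 1.2(1 - N*/638) = 0.0364·28.4, giving N* = 638·(1 - 0.86) = 89.1.
From dH/dt = 0: 0.0178·89.1 - 0.554 = 0.0206P*, so P* = 1.03/0.0206 = 50.1.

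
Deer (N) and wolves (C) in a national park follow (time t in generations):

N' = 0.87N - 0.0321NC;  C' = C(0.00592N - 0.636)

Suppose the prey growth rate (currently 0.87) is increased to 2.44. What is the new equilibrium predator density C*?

C* ≈ 76

At the interior fixed point, setting dN/dt = 0 with N > 0 fixes C* = (prey growth rate)/(NC coefficient) — independent of the other coefficients.
With the change, C* = 2.44/0.0321 = 76; it rises from 27.1.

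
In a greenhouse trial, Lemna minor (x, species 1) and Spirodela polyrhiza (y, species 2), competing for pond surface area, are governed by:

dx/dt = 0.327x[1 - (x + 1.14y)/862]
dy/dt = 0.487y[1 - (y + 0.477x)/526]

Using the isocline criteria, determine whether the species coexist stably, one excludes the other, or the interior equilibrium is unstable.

stable coexistence

Compare the nullcline intercepts: K1/α12 = 862/1.14 = 756 > K2 = 526; K2/α21 = 526/0.477 = 1100 > K1 = 862.
Since both inequalities hold, each species can invade when rare, so the interior equilibrium is stable.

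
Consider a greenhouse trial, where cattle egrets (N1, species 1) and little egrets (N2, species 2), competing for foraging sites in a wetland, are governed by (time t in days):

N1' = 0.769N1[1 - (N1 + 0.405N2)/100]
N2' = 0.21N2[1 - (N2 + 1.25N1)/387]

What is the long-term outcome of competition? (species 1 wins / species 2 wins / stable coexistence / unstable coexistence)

species 2 excludes species 1

Compare the nullcline intercepts: K1/α12 = 100/0.405 = 247 < K2 = 387; K2/α21 = 387/1.25 = 310 > K1 = 100.
Since the inequalities point opposite ways, species 2 can invade but species 1 cannot.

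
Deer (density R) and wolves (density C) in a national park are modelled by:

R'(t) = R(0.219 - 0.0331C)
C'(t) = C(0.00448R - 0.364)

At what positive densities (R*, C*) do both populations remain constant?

Set dC/dt = 0 with C > 0: 0.00448R - 0.364 = 0, so R* = 0.364/0.00448 = 81.2.
Set dR/dt = 0 with R > 0: 0.219 - 0.0331C = 0, so C* = 0.219/0.0331 = 6.62.

R* ≈ 81.2, C* ≈ 6.62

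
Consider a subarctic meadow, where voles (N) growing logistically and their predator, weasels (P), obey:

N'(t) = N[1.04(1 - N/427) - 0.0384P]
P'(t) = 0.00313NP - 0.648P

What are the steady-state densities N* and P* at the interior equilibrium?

N* ≈ 207, P* ≈ 14

From dP/dt = 0 with P > 0: 0.00313N* = 0.648, so N* = 207.
Substitute into dN/dt = 0: 1.04(1 - 207/427) = 0.0384P*.
The bracket is 0.515, giving P* = 0.536/0.0384 = 14.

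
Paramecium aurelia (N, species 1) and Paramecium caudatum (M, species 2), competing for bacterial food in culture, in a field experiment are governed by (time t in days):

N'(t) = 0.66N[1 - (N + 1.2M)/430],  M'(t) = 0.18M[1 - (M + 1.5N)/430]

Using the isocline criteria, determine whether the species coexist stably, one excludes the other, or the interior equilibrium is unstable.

unstable coexistence (outcome depends on initial conditions)

Compare the nullcline intercepts: K1/α12 = 430/1.2 = 358 < K2 = 430; K2/α21 = 430/1.5 = 287 < K1 = 430.
Since both are reversed, neither can invade when rare; the interior point is a saddle.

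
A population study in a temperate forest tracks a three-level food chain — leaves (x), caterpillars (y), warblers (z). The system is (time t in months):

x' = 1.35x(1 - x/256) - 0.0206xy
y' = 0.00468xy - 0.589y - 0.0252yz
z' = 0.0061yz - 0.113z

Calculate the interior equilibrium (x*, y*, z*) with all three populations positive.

x* ≈ 184, y* ≈ 18.5, z* ≈ 10.7

From dz/dt = 0: 0.0061y* = 0.113, so y* = 18.5.
From dx/dt = 0: 1.35(1 - x*/256) = 0.0206·18.5, giving x* = 256·(1 - 0.283) = 184.
From dy/dt = 0: 0.00468·184 - 0.589 = 0.0252z*, so z* = 0.27/0.0252 = 10.7.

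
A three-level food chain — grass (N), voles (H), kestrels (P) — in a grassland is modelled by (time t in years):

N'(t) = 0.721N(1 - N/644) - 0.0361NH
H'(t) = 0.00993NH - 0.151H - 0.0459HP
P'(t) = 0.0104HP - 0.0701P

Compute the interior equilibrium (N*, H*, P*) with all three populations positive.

From dP/dt = 0: 0.0104H* = 0.0701, so H* = 6.74.
From dN/dt = 0: 0.721(1 - N*/644) = 0.0361·6.74, giving N* = 644·(1 - 0.337) = 427.
From dH/dt = 0: 0.00993·427 - 0.151 = 0.0459P*, so P* = 4.09/0.0459 = 89.

N* ≈ 427, H* ≈ 6.74, P* ≈ 89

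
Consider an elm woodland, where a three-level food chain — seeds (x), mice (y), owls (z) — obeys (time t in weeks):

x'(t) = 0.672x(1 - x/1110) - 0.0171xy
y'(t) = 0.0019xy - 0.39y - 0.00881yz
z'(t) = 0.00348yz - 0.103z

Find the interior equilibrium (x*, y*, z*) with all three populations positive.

From dz/dt = 0: 0.00348y* = 0.103, so y* = 29.6.
From dx/dt = 0: 0.672(1 - x*/1110) = 0.0171·29.6, giving x* = 1110·(1 - 0.753) = 274.
From dy/dt = 0: 0.0019·274 - 0.39 = 0.00881z*, so z* = 0.131/0.00881 = 14.8.

x* ≈ 274, y* ≈ 29.6, z* ≈ 14.8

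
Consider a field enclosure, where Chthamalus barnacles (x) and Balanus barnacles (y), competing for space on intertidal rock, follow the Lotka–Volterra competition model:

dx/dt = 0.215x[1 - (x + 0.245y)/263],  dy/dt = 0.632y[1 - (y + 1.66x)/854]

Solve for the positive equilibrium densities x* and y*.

Setting both brackets to zero gives the nullclines x + 0.245y = 263 and 1.66x + y = 854.
Substituting y = 854 - 1.66x into the first: x(1 - 0.245·1.66) = 263 - 0.245·854.
So x* = 53.8/0.593 = 90.6, and then y* = 854 - 1.66·90.6 = 704.

x* ≈ 90.6, y* ≈ 704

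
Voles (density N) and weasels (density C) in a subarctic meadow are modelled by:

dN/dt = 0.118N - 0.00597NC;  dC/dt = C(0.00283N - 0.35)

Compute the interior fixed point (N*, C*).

Set dC/dt = 0 with C > 0: 0.00283N - 0.35 = 0, so N* = 0.35/0.00283 = 124.
Set dN/dt = 0 with N > 0: 0.118 - 0.00597C = 0, so C* = 0.118/0.00597 = 19.8.

N* ≈ 124, C* ≈ 19.8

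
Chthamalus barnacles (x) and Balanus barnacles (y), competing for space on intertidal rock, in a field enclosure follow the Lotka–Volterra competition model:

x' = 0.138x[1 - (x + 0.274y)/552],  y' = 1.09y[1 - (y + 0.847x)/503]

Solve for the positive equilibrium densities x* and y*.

Setting both brackets to zero gives the nullclines x + 0.274y = 552 and 0.847x + y = 503.
Substituting y = 503 - 0.847x into the first: x(1 - 0.274·0.847) = 552 - 0.274·503.
So x* = 414/0.768 = 539, and then y* = 503 - 0.847·539 = 46.2.

x* ≈ 539, y* ≈ 46.2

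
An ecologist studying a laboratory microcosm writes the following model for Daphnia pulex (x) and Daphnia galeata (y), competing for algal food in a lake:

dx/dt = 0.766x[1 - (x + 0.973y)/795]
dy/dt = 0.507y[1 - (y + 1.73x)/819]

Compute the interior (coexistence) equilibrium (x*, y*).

Setting both brackets to zero gives the nullclines x + 0.973y = 795 and 1.73x + y = 819.
Substituting y = 819 - 1.73x into the first: x(1 - 0.973·1.73) = 795 - 0.973·819.
So x* = -1.89/-0.683 = 2.76, and then y* = 819 - 1.73·2.76 = 814.

x* ≈ 2.76, y* ≈ 814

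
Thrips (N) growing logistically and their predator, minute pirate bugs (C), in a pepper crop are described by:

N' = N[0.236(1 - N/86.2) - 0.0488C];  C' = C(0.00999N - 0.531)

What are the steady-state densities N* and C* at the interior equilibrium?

N* ≈ 53.2, C* ≈ 1.85

From dC/dt = 0 with C > 0: 0.00999N* = 0.531, so N* = 53.2.
Substitute into dN/dt = 0: 0.236(1 - 53.2/86.2) = 0.0488C*.
The bracket is 0.383, giving C* = 0.0905/0.0488 = 1.85.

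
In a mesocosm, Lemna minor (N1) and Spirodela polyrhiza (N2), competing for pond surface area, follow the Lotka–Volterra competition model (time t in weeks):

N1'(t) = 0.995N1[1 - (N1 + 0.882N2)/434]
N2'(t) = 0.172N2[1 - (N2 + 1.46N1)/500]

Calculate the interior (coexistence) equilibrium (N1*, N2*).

N1* ≈ 24.3, N2* ≈ 464

Setting both brackets to zero gives the nullclines N1 + 0.882N2 = 434 and 1.46N1 + N2 = 500.
Substituting N2 = 500 - 1.46N1 into the first: N1(1 - 0.882·1.46) = 434 - 0.882·500.
So N1* = -7/-0.288 = 24.3, and then N2* = 500 - 1.46·24.3 = 464.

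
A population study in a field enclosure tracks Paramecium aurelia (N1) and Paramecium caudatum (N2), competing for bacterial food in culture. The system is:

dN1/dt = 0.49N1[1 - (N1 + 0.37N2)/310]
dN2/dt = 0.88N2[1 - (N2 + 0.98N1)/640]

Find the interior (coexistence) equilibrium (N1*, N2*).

Setting both brackets to zero gives the nullclines N1 + 0.37N2 = 310 and 0.98N1 + N2 = 640.
Substituting N2 = 640 - 0.98N1 into the first: N1(1 - 0.37·0.98) = 310 - 0.37·640.
So N1* = 73.2/0.637 = 115, and then N2* = 640 - 0.98·115 = 527.

N1* ≈ 115, N2* ≈ 527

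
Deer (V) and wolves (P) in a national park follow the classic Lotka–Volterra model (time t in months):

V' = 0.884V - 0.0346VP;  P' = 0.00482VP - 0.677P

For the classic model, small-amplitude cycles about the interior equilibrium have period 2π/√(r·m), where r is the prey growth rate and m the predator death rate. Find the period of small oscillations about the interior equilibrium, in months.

T ≈ 8.12 months

Here r = 0.884 and m = 0.677, so r·m = 0.598.
ω = √0.598 = 0.774 per month, hence T = 2π/ω ≈ 8.12 months.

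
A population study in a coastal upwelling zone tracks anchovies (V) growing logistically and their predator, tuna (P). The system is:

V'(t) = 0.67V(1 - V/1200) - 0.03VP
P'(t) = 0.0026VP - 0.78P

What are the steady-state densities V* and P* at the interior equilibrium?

V* ≈ 300, P* ≈ 16.8

From dP/dt = 0 with P > 0: 0.0026V* = 0.78, so V* = 300.
Substitute into dV/dt = 0: 0.67(1 - 300/1200) = 0.03P*.
The bracket is 0.75, giving P* = 0.503/0.03 = 16.8.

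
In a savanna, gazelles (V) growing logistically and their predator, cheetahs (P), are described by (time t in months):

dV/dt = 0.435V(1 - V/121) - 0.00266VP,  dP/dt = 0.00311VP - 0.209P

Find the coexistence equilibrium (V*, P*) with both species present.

V* ≈ 67.2, P* ≈ 72.7

From dP/dt = 0 with P > 0: 0.00311V* = 0.209, so V* = 67.2.
Substitute into dV/dt = 0: 0.435(1 - 67.2/121) = 0.00266P*.
The bracket is 0.445, giving P* = 0.193/0.00266 = 72.7.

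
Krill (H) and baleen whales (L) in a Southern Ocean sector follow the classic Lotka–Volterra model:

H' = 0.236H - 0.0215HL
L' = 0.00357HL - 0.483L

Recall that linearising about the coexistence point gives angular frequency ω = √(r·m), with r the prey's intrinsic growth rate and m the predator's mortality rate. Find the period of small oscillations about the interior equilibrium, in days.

Here r = 0.236 and m = 0.483, so r·m = 0.114.
ω = √0.114 = 0.338 per day, hence T = 2π/ω ≈ 18.6 days.

T ≈ 18.6 days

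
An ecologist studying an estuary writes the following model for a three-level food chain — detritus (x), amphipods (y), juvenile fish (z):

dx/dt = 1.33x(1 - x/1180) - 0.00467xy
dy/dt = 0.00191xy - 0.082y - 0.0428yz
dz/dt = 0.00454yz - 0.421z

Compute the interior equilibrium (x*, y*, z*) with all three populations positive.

From dz/dt = 0: 0.00454y* = 0.421, so y* = 92.7.
From dx/dt = 0: 1.33(1 - x*/1180) = 0.00467·92.7, giving x* = 1180·(1 - 0.326) = 796.
From dy/dt = 0: 0.00191·796 - 0.082 = 0.0428z*, so z* = 1.44/0.0428 = 33.6.

x* ≈ 796, y* ≈ 92.7, z* ≈ 33.6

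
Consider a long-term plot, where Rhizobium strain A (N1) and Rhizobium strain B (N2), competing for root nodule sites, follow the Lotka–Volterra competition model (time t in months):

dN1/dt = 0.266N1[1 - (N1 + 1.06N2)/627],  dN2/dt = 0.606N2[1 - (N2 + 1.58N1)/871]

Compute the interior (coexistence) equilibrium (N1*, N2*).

Setting both brackets to zero gives the nullclines N1 + 1.06N2 = 627 and 1.58N1 + N2 = 871.
Substituting N2 = 871 - 1.58N1 into the first: N1(1 - 1.06·1.58) = 627 - 1.06·871.
So N1* = -296/-0.675 = 439, and then N2* = 871 - 1.58·439 = 177.

N1* ≈ 439, N2* ≈ 177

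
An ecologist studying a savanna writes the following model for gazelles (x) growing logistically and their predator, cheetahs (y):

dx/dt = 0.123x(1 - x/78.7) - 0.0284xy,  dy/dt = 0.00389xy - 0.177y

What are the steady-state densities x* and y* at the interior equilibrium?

x* ≈ 45.5, y* ≈ 1.83

From dy/dt = 0 with y > 0: 0.00389x* = 0.177, so x* = 45.5.
Substitute into dx/dt = 0: 0.123(1 - 45.5/78.7) = 0.0284y*.
The bracket is 0.422, giving y* = 0.0519/0.0284 = 1.83.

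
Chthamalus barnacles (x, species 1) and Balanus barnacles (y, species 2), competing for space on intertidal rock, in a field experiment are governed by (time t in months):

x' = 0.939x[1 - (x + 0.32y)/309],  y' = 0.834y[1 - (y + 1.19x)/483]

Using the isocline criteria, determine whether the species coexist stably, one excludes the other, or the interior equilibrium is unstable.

Compare the nullcline intercepts: K1/α12 = 309/0.32 = 966 > K2 = 483; K2/α21 = 483/1.19 = 406 > K1 = 309.
Since both inequalities hold, each species can invade when rare, so the interior equilibrium is stable.

stable coexistence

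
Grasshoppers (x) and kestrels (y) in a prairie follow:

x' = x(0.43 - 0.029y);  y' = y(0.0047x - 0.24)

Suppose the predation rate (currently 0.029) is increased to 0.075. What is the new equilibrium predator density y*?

y* ≈ 5.73

At the interior fixed point, setting dx/dt = 0 with x > 0 fixes y* = (prey growth rate)/(xy coefficient) — independent of the other coefficients.
With the change, y* = 0.43/0.075 = 5.73; it falls from 14.8.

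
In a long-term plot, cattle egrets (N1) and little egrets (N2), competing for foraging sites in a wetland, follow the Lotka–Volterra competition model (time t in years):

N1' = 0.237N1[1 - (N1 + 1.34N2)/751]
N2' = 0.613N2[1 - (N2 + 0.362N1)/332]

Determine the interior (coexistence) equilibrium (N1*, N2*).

Setting both brackets to zero gives the nullclines N1 + 1.34N2 = 751 and 0.362N1 + N2 = 332.
Substituting N2 = 332 - 0.362N1 into the first: N1(1 - 1.34·0.362) = 751 - 1.34·332.
So N1* = 306/0.515 = 595, and then N2* = 332 - 0.362·595 = 117.

N1* ≈ 595, N2* ≈ 117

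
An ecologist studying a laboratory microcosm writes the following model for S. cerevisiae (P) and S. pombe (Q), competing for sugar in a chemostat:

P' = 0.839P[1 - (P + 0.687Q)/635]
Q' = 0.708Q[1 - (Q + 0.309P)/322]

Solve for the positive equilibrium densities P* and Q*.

P* ≈ 525, Q* ≈ 160

Setting both brackets to zero gives the nullclines P + 0.687Q = 635 and 0.309P + Q = 322.
Substituting Q = 322 - 0.309P into the first: P(1 - 0.687·0.309) = 635 - 0.687·322.
So P* = 414/0.788 = 525, and then Q* = 322 - 0.309·525 = 160.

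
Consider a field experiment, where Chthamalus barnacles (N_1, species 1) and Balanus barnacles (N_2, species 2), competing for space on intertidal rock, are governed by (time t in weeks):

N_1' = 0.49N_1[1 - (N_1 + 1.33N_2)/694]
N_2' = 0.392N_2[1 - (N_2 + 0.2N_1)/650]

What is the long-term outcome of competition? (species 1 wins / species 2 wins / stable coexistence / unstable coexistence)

Compare the nullcline intercepts: K1/α12 = 694/1.33 = 522 < K2 = 650; K2/α21 = 650/0.2 = 3250 > K1 = 694.
Since the inequalities point opposite ways, species 2 can invade but species 1 cannot.

species 2 excludes species 1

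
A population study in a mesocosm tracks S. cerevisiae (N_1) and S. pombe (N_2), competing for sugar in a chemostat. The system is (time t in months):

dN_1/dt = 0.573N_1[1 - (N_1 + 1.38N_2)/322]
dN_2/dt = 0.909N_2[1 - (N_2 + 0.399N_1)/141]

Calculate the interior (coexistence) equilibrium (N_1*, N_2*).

N_1* ≈ 284, N_2* ≈ 27.9

Setting both brackets to zero gives the nullclines N_1 + 1.38N_2 = 322 and 0.399N_1 + N_2 = 141.
Substituting N_2 = 141 - 0.399N_1 into the first: N_1(1 - 1.38·0.399) = 322 - 1.38·141.
So N_1* = 127/0.449 = 284, and then N_2* = 141 - 0.399·284 = 27.9.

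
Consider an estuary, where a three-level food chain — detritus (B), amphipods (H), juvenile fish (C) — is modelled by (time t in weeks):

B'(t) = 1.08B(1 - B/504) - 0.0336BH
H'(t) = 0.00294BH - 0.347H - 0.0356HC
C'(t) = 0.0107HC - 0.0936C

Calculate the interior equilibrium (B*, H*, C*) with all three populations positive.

B* ≈ 367, H* ≈ 8.75, C* ≈ 20.5

From dC/dt = 0: 0.0107H* = 0.0936, so H* = 8.75.
From dB/dt = 0: 1.08(1 - B*/504) = 0.0336·8.75, giving B* = 504·(1 - 0.272) = 367.
From dH/dt = 0: 0.00294·367 - 0.347 = 0.0356C*, so C* = 0.731/0.0356 = 20.5.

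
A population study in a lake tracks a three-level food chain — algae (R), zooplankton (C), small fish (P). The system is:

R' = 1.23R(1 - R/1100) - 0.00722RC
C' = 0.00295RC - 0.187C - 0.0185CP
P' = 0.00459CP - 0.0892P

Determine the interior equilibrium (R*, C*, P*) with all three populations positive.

R* ≈ 975, C* ≈ 19.4, P* ≈ 145

From dP/dt = 0: 0.00459C* = 0.0892, so C* = 19.4.
From dR/dt = 0: 1.23(1 - R*/1100) = 0.00722·19.4, giving R* = 1100·(1 - 0.114) = 975.
From dC/dt = 0: 0.00295·975 - 0.187 = 0.0185P*, so P* = 2.69/0.0185 = 145.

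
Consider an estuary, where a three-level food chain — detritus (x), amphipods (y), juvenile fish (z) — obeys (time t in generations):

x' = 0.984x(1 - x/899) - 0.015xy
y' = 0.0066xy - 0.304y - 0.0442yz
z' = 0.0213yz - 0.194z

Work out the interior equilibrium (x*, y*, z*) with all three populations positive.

x* ≈ 774, y* ≈ 9.11, z* ≈ 109

From dz/dt = 0: 0.0213y* = 0.194, so y* = 9.11.
From dx/dt = 0: 0.984(1 - x*/899) = 0.015·9.11, giving x* = 899·(1 - 0.139) = 774.
From dy/dt = 0: 0.0066·774 - 0.304 = 0.0442z*, so z* = 4.81/0.0442 = 109.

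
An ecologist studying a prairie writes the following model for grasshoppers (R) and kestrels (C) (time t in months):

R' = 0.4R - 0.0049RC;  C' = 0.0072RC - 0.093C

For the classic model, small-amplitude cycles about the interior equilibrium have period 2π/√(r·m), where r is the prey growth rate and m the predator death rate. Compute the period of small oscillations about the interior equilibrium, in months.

Here r = 0.4 and m = 0.093, so r·m = 0.0372.
ω = √0.0372 = 0.193 per month, hence T = 2π/ω ≈ 32.6 months.

T ≈ 32.6 months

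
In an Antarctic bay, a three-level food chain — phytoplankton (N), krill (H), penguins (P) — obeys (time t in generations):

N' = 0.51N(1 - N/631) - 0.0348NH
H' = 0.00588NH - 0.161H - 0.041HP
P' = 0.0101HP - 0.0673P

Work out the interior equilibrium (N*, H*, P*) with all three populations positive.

From dP/dt = 0: 0.0101H* = 0.0673, so H* = 6.66.
From dN/dt = 0: 0.51(1 - N*/631) = 0.0348·6.66, giving N* = 631·(1 - 0.455) = 344.
From dH/dt = 0: 0.00588·344 - 0.161 = 0.041P*, so P* = 1.86/0.041 = 45.4.

N* ≈ 344, H* ≈ 6.66, P* ≈ 45.4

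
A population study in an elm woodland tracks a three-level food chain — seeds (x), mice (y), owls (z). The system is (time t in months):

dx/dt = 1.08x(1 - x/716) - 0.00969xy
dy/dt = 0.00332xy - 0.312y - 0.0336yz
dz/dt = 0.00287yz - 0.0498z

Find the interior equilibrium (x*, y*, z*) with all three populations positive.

From dz/dt = 0: 0.00287y* = 0.0498, so y* = 17.4.
From dx/dt = 0: 1.08(1 - x*/716) = 0.00969·17.4, giving x* = 716·(1 - 0.156) = 605.
From dy/dt = 0: 0.00332·605 - 0.312 = 0.0336z*, so z* = 1.7/0.0336 = 50.4.

x* ≈ 605, y* ≈ 17.4, z* ≈ 50.4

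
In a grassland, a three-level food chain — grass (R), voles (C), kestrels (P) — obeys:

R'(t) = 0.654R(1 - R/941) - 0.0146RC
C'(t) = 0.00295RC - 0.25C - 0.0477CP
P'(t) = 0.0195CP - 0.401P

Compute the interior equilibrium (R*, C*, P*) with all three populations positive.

From dP/dt = 0: 0.0195C* = 0.401, so C* = 20.6.
From dR/dt = 0: 0.654(1 - R*/941) = 0.0146·20.6, giving R* = 941·(1 - 0.459) = 509.
From dC/dt = 0: 0.00295·509 - 0.25 = 0.0477P*, so P* = 1.25/0.0477 = 26.2.

R* ≈ 509, C* ≈ 20.6, P* ≈ 26.2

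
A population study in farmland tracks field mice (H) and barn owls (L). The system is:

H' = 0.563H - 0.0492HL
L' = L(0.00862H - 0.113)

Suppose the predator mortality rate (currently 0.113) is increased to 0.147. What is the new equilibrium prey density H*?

At the interior fixed point, setting dL/dt = 0 with L > 0 fixes H* = (predator death rate)/(HL coefficient) — independent of the other coefficients.
With the change, H* = 0.147/0.00862 = 17.1; it rises from 13.1.

H* ≈ 17.1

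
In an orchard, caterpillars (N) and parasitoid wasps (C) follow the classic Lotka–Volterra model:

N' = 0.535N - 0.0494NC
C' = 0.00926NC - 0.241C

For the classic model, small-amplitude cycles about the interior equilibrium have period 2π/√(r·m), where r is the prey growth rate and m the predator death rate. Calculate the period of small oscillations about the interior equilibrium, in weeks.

T ≈ 17.5 weeks

Here r = 0.535 and m = 0.241, so r·m = 0.129.
ω = √0.129 = 0.359 per week, hence T = 2π/ω ≈ 17.5 weeks.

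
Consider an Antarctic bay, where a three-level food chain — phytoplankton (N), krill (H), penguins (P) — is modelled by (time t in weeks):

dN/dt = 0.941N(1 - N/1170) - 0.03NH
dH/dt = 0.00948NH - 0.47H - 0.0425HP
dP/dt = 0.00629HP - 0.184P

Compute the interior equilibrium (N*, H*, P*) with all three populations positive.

N* ≈ 78.8, H* ≈ 29.3, P* ≈ 6.53

From dP/dt = 0: 0.00629H* = 0.184, so H* = 29.3.
From dN/dt = 0: 0.941(1 - N*/1170) = 0.03·29.3, giving N* = 1170·(1 - 0.933) = 78.8.
From dH/dt = 0: 0.00948·78.8 - 0.47 = 0.0425P*, so P* = 0.277/0.0425 = 6.53.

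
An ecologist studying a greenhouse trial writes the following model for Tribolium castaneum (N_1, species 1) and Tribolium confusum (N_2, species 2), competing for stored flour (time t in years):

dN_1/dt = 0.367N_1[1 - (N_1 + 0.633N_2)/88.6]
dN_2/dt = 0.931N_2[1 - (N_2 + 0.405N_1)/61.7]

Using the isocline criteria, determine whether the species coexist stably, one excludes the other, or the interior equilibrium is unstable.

stable coexistence

Compare the nullcline intercepts: K1/α12 = 88.6/0.633 = 140 > K2 = 61.7; K2/α21 = 61.7/0.405 = 152 > K1 = 88.6.
Since both inequalities hold, each species can invade when rare, so the interior equilibrium is stable.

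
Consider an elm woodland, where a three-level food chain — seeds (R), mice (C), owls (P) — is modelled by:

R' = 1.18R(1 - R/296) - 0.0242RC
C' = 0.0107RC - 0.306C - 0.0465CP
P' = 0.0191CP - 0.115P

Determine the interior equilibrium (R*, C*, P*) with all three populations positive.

From dP/dt = 0: 0.0191C* = 0.115, so C* = 6.02.
From dR/dt = 0: 1.18(1 - R*/296) = 0.0242·6.02, giving R* = 296·(1 - 0.123) = 259.
From dC/dt = 0: 0.0107·259 - 0.306 = 0.0465P*, so P* = 2.47/0.0465 = 53.1.

R* ≈ 259, C* ≈ 6.02, P* ≈ 53.1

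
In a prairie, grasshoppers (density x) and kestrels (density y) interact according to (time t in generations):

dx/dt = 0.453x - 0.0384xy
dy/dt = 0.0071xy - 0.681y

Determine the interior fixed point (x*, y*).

x* ≈ 95.9, y* ≈ 11.8

Set dy/dt = 0 with y > 0: 0.0071x - 0.681 = 0, so x* = 0.681/0.0071 = 95.9.
Set dx/dt = 0 with x > 0: 0.453 - 0.0384y = 0, so y* = 0.453/0.0384 = 11.8.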